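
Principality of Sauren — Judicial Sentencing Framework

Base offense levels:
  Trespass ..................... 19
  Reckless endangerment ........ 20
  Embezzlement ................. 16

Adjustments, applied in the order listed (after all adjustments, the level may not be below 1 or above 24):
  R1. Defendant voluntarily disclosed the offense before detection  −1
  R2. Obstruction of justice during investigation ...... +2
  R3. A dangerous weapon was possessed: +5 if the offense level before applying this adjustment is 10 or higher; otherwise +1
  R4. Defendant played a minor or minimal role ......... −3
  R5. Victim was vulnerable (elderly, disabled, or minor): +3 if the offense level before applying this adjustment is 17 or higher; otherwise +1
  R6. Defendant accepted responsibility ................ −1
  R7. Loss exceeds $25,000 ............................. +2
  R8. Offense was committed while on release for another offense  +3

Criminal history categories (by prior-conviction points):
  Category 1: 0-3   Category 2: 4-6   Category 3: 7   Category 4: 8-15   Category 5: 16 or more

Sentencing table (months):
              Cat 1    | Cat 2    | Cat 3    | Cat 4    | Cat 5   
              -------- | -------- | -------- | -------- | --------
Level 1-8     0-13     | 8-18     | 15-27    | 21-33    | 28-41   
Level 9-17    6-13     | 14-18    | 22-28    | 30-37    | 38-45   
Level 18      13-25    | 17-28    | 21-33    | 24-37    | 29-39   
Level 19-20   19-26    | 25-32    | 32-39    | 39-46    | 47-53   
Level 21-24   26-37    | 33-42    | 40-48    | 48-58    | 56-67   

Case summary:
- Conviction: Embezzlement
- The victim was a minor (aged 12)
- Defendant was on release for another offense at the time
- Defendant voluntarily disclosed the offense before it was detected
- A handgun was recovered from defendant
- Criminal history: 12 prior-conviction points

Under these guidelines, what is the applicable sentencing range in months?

48-58 months

Base offense level for embezzlement: 16.
R1 applies: 16 − 1 = 15.
R3 applies (level before this adjustment is 15 ≥ 10, so +5): 15 + 5 = 20.
R5 applies (level before this adjustment is 20 ≥ 17, so +3): 20 + 3 = 23.
R6 does not apply.
R7 does not apply.
R8 applies: 23 + 3 = 26.
Level 26 exceeds the maximum of 24; capped at 24.
Final offense level: 24.
Criminal history: 12 prior points → Category 4 (8-15).
Level 24 falls in the 21-24 band.
Grid: Level 21-24 × Category 4 = 48-58 months.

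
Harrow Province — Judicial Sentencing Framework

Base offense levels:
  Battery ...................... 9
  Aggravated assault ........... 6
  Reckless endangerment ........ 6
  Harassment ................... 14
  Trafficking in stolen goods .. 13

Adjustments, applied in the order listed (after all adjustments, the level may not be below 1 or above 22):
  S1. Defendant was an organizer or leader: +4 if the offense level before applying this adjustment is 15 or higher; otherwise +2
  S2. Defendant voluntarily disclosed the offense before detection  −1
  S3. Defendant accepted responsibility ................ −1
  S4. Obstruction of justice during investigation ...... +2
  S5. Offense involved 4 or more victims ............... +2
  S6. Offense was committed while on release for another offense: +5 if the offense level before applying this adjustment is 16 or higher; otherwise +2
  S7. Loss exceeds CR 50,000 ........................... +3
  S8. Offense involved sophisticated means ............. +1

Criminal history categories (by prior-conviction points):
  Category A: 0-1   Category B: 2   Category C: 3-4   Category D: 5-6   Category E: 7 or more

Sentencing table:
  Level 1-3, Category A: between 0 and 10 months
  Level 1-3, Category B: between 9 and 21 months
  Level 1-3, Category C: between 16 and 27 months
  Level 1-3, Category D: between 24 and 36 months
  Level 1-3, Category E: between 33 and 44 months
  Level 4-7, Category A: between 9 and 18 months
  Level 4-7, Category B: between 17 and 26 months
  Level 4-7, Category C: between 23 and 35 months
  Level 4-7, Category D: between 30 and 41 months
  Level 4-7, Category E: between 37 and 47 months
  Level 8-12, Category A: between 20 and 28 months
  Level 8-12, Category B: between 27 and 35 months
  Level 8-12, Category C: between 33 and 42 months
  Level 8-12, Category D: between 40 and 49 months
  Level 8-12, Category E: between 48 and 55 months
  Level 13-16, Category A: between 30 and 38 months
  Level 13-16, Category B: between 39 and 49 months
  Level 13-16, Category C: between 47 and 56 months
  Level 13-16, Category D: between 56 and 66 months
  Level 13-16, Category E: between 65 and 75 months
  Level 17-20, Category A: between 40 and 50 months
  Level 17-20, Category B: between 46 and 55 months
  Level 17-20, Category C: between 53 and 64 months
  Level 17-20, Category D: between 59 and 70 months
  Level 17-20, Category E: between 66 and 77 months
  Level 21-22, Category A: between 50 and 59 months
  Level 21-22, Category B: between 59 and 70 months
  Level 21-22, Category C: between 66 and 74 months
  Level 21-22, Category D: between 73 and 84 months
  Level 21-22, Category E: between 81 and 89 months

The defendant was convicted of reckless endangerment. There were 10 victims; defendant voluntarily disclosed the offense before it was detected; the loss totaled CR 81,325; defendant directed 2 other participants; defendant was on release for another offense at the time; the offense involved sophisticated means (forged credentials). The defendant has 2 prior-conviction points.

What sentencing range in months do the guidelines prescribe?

Base offense level for reckless endangerment: 6.
S1 applies (level before this adjustment is 6 < 15, so +2): 6 + 2 = 8.
S2 applies: 8 − 1 = 7.
S3 does not apply.
S5 applies: 7 + 2 = 9.
S6 applies (level before this adjustment is 9 < 16, so +2): 9 + 2 = 11.
S7 applies: 11 + 3 = 14.
S8 applies: 14 + 1 = 15.
Final offense level: 15.
Criminal history: 2 prior points → Category B (2).
Level 15 falls in the 13-16 band.
Grid: Level 13-16 × Category B = 39-49 months.

39-49 months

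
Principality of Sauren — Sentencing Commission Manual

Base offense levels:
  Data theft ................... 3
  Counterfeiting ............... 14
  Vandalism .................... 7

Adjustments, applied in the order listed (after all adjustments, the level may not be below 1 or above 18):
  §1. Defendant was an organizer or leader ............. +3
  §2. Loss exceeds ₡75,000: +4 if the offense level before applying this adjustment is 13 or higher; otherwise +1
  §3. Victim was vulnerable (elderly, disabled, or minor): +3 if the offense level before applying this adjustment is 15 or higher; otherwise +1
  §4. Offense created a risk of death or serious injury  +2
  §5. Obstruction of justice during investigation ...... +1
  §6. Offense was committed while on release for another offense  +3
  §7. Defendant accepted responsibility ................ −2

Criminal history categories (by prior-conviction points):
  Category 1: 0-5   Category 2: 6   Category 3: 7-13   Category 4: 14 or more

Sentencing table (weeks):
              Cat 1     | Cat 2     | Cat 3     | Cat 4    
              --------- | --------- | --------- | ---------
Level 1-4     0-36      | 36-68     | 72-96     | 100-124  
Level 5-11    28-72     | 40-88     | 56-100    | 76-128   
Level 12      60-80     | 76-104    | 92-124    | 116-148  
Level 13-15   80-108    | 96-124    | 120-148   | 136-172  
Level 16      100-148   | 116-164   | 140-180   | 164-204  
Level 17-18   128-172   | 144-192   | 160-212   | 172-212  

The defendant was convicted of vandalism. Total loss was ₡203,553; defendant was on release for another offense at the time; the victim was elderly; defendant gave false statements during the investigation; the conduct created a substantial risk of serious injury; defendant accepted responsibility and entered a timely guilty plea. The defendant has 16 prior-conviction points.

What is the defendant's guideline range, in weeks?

136-172 weeks

Base offense level for vandalism: 7.
§1 does not apply.
§2 applies (level before this adjustment is 7 < 13, so +1): 7 + 1 = 8.
§3 applies (level before this adjustment is 8 < 15, so +1): 8 + 1 = 9.
§4 applies: 9 + 2 = 11.
§5 applies: 11 + 1 = 12.
§6 applies: 12 + 3 = 15.
§7 applies: 15 − 2 = 13.
Final offense level: 13.
Criminal history: 16 prior points → Category 4 (14+).
Level 13 falls in the 13-15 band.
Grid: Level 13-15 × Category 4 = 136-172 weeks.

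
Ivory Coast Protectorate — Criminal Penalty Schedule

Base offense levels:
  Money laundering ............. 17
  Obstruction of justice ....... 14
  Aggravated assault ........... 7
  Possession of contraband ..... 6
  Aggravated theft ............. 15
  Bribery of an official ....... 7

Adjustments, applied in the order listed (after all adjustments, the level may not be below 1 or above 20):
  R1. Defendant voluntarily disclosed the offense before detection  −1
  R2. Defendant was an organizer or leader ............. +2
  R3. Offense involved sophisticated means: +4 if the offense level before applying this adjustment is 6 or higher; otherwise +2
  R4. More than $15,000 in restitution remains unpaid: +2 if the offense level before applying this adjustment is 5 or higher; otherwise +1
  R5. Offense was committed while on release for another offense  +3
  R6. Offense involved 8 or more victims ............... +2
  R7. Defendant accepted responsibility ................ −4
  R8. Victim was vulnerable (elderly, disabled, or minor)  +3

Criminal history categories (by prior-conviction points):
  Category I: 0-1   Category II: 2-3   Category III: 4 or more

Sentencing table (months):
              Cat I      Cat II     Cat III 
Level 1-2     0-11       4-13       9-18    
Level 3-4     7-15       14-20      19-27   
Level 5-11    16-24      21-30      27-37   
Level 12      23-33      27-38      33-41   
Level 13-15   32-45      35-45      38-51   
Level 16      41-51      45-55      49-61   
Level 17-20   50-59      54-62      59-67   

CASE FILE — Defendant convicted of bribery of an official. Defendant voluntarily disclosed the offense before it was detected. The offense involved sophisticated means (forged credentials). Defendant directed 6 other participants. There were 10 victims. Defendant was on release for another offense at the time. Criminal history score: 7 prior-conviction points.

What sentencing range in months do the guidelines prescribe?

Base offense level for bribery of an official: 7.
R1 applies: 7 − 1 = 6.
R2 applies: 6 + 2 = 8.
R3 applies (level before this adjustment is 8 ≥ 6, so +4): 8 + 4 = 12.
R4 does not apply.
R5 applies: 12 + 3 = 15.
R6 applies: 15 + 2 = 17.
R8 does not apply.
Final offense level: 17.
Criminal history: 7 prior points → Category III (4+).
Level 17 falls in the 17-20 band.
Grid: Level 17-20 × Category III = 59-67 months.

59-67 months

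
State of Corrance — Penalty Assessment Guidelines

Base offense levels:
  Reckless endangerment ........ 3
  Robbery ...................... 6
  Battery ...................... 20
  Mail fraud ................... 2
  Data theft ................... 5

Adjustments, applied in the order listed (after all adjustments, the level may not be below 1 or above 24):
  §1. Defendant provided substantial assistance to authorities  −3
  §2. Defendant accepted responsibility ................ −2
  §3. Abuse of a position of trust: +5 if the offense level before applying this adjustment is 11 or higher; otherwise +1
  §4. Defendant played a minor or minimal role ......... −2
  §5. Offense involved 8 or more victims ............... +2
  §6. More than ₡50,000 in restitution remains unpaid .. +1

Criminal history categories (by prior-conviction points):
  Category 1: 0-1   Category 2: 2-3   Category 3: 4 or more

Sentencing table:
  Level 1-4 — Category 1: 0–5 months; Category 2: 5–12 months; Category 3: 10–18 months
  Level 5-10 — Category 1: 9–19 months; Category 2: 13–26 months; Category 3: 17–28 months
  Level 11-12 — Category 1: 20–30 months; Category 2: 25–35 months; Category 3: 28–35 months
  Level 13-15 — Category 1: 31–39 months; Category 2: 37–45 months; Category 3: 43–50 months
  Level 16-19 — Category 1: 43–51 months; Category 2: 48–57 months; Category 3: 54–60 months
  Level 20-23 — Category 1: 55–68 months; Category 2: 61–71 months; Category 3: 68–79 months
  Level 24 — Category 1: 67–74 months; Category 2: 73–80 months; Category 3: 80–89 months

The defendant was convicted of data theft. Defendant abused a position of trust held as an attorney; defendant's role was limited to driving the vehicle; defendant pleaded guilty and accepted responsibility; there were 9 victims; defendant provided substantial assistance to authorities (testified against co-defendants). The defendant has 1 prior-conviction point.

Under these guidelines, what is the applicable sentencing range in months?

Base offense level for data theft: 5.
§1 applies: 5 − 3 = 2.
§2 applies: 2 − 2 = 0.
§3 applies (level before this adjustment is 0 < 11, so +1): 0 + 1 = 1.
§4 applies: 1 − 2 = -1.
§5 applies: -1 + 2 = 1.
§6 does not apply.
Final offense level: 1.
Criminal history: 1 prior point → Category 1 (0-1).
Level 1 falls in the 1-4 band.
Grid: Level 1-4 × Category 1 = 0-5 months.

0-5 months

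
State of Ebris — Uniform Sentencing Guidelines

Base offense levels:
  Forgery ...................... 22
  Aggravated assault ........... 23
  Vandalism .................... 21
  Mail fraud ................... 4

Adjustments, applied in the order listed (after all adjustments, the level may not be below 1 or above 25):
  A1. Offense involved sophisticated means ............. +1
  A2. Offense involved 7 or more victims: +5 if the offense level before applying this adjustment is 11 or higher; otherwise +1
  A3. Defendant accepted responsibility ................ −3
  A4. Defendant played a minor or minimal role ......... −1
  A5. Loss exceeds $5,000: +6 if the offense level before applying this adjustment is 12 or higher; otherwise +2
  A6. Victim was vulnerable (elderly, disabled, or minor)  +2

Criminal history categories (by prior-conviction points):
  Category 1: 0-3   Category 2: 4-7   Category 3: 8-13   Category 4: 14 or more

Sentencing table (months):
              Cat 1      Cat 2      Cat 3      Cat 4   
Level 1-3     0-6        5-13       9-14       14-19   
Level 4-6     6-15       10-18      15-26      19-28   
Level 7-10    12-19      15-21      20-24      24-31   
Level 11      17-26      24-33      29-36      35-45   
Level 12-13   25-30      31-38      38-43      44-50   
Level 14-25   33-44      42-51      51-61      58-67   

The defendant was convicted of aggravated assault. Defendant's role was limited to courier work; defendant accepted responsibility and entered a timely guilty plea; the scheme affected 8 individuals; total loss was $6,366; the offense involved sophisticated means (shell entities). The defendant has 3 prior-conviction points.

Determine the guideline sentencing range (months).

33-44 months

Base offense level for aggravated assault: 23.
A1 applies: 23 + 1 = 24.
A2 applies (level before this adjustment is 24 ≥ 11, so +5): 24 + 5 = 29.
A3 applies: 29 − 3 = 26.
A4 applies: 26 − 1 = 25.
A5 applies (level before this adjustment is 25 ≥ 12, so +6): 25 + 6 = 31.
A6 does not apply.
Level 31 exceeds the maximum of 25; capped at 25.
Final offense level: 25.
Criminal history: 3 prior points → Category 1 (0-3).
Level 25 falls in the 14-25 band.
Grid: Level 14-25 × Category 1 = 33-44 months.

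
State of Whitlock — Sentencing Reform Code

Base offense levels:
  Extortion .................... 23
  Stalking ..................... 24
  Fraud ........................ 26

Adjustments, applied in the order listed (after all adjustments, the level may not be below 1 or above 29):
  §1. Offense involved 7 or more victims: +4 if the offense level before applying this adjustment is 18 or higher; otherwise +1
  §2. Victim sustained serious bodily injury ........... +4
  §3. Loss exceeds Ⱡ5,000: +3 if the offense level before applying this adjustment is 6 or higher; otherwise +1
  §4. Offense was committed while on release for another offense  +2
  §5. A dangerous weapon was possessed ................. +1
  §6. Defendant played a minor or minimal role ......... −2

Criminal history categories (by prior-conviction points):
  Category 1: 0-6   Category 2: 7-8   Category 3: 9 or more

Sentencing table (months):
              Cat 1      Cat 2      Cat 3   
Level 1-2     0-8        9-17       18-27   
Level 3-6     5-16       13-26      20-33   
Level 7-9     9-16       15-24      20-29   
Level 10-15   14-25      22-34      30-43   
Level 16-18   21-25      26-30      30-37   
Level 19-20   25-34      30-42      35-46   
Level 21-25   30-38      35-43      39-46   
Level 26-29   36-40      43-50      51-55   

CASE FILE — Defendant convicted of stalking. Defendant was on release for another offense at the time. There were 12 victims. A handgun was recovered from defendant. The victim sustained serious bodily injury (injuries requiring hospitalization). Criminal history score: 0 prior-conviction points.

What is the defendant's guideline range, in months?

36-40 months

Base offense level for stalking: 24.
§1 applies (level before this adjustment is 24 ≥ 18, so +4): 24 + 4 = 28.
§2 applies: 28 + 4 = 32.
§3 does not apply.
§4 applies: 32 + 2 = 34.
§5 applies: 34 + 1 = 35.
§6 does not apply.
Level 35 exceeds the maximum of 29; capped at 29.
Final offense level: 29.
Criminal history: 0 prior points → Category 1 (0-6).
Level 29 falls in the 26-29 band.
Grid: Level 26-29 × Category 1 = 36-40 months.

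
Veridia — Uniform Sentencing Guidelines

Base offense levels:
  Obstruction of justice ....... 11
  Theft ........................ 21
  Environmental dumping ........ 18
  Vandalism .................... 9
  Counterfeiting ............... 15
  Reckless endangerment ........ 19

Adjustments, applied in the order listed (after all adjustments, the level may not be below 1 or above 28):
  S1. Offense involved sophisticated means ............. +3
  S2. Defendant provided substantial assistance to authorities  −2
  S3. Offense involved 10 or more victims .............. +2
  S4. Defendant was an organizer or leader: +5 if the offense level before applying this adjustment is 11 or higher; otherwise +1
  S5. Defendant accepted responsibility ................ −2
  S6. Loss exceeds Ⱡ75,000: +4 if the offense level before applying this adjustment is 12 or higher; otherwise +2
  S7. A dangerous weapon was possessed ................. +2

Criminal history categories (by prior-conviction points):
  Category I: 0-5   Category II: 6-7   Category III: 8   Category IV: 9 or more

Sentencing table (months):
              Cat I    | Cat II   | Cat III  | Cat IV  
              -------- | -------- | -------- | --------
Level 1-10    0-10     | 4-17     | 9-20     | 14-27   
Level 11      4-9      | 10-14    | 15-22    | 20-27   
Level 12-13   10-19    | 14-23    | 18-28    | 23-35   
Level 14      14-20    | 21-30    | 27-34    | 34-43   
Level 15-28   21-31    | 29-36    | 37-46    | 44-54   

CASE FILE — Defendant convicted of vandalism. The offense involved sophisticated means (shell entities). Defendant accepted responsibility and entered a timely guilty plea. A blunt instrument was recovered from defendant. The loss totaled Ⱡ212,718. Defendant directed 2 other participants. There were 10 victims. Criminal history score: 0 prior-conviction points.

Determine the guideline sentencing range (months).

21-31 months

Base offense level for vandalism: 9.
S1 applies: 9 + 3 = 12.
S3 applies: 12 + 2 = 14.
S4 applies (level before this adjustment is 14 ≥ 11, so +5): 14 + 5 = 19.
S5 applies: 19 − 2 = 17.
S6 applies (level before this adjustment is 17 ≥ 12, so +4): 17 + 4 = 21.
S7 applies: 21 + 2 = 23.
Final offense level: 23.
Criminal history: 0 prior points → Category I (0-5).
Level 23 falls in the 15-28 band.
Grid: Level 15-28 × Category I = 21-31 months.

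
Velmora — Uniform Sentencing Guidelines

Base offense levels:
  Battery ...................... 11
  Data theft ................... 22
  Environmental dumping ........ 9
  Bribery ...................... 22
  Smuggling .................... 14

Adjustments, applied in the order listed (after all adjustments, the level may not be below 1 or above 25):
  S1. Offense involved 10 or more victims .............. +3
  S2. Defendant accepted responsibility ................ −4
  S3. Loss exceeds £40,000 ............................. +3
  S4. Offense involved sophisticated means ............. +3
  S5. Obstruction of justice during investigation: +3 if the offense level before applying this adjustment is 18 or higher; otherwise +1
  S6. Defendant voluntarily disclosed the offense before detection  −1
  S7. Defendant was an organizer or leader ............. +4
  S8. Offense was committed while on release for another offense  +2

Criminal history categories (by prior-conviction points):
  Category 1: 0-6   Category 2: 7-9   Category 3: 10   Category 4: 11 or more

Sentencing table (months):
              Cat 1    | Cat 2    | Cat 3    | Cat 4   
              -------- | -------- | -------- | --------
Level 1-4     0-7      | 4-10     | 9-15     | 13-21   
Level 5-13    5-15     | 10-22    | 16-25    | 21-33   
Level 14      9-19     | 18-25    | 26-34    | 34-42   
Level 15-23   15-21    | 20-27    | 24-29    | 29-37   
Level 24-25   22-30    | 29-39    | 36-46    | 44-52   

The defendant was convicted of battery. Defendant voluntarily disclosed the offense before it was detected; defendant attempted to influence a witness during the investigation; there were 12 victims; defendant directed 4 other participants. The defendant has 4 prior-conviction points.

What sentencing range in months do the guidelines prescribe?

Base offense level for battery: 11.
S1 applies: 11 + 3 = 14.
S4 does not apply.
S5 applies (level before this adjustment is 14 < 18, so +1): 14 + 1 = 15.
S6 applies: 15 − 1 = 14.
S7 applies: 14 + 4 = 18.
Final offense level: 18.
Criminal history: 4 prior points → Category 1 (0-6).
Level 18 falls in the 15-23 band.
Grid: Level 15-23 × Category 1 = 15-21 months.

15-21 months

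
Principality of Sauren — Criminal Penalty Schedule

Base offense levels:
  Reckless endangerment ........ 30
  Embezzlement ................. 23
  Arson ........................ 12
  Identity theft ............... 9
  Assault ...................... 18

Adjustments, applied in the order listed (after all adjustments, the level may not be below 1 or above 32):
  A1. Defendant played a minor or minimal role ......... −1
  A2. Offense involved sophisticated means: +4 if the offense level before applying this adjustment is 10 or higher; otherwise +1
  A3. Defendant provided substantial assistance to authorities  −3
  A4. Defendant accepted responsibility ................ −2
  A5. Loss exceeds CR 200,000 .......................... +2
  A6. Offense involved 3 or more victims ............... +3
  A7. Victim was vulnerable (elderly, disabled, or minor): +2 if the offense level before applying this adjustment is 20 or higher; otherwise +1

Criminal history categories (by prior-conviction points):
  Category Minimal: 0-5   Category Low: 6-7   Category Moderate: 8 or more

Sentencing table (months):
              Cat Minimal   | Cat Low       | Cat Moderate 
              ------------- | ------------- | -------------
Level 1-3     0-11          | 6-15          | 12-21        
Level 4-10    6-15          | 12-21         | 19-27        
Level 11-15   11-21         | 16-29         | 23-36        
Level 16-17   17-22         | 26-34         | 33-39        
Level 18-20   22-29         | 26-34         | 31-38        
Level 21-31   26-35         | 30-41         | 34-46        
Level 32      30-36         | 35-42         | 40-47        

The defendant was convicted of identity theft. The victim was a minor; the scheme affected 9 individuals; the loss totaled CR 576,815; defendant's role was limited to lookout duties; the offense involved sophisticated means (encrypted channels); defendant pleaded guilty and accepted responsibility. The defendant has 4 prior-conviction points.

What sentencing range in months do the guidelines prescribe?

Base offense level for identity theft: 9.
A1 applies: 9 − 1 = 8.
A2 applies (level before this adjustment is 8 < 10, so +1): 8 + 1 = 9.
A4 applies: 9 − 2 = 7.
A5 applies: 7 + 2 = 9.
A6 applies: 9 + 3 = 12.
A7 applies (level before this adjustment is 12 < 20, so +1): 12 + 1 = 13.
Final offense level: 13.
Criminal history: 4 prior points → Category Minimal (0-5).
Level 13 falls in the 11-15 band.
Grid: Level 11-15 × Category Minimal = 11-21 months.

11-21 months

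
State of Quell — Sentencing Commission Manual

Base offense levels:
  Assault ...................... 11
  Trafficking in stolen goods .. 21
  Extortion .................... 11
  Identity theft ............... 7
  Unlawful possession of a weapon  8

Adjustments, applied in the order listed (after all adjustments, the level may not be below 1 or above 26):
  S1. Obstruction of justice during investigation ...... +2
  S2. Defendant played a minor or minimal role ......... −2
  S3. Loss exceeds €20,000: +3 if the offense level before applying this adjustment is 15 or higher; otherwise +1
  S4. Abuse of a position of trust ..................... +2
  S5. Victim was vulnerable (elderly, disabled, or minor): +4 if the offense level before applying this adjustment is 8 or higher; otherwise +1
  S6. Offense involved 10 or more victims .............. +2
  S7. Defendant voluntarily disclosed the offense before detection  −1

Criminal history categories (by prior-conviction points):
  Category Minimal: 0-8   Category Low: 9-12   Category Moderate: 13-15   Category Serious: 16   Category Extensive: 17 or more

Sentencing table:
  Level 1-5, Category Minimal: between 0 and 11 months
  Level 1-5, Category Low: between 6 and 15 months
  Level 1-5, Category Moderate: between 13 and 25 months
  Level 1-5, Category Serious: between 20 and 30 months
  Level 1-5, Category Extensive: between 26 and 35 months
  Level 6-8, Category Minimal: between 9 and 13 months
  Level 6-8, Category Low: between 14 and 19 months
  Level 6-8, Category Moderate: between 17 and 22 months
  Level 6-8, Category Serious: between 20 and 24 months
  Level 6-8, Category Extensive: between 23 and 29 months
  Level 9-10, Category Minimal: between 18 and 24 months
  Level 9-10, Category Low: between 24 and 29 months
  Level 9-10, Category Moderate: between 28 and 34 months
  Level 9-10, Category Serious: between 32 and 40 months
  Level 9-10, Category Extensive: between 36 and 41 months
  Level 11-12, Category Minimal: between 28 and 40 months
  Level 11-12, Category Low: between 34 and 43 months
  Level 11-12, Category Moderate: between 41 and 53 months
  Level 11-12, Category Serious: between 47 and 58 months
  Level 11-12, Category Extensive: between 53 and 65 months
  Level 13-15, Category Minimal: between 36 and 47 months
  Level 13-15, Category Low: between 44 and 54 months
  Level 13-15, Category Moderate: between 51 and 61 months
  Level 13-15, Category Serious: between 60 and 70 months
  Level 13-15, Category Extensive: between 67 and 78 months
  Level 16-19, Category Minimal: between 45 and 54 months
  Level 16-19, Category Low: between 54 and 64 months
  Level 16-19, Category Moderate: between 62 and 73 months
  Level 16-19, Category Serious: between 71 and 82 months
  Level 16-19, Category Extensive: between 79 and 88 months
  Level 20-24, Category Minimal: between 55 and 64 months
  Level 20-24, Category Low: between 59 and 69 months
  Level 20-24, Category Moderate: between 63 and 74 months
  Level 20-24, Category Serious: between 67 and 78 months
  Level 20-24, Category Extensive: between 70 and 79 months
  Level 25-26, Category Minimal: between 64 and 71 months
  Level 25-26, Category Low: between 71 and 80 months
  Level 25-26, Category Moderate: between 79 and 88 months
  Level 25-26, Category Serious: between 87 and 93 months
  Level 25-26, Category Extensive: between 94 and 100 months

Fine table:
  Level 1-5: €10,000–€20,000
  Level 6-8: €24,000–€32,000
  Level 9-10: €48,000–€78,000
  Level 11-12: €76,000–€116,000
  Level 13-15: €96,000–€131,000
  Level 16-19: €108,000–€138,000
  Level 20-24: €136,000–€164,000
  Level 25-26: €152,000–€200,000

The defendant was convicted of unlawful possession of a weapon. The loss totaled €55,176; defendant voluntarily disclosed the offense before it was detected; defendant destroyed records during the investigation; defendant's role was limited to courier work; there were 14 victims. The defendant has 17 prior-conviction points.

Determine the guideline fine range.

€48,000–€78,000

Base offense level for unlawful possession of a weapon: 8.
S1 applies: 8 + 2 = 10.
S2 applies: 10 − 2 = 8.
S3 applies (level before this adjustment is 8 < 15, so +1): 8 + 1 = 9.
S4 does not apply.
S6 applies: 9 + 2 = 11.
S7 applies: 11 − 1 = 10.
Final offense level: 10.
Level 10 falls in the 9-10 band.
Fine table: Level 9-10 → €48,000–€78,000.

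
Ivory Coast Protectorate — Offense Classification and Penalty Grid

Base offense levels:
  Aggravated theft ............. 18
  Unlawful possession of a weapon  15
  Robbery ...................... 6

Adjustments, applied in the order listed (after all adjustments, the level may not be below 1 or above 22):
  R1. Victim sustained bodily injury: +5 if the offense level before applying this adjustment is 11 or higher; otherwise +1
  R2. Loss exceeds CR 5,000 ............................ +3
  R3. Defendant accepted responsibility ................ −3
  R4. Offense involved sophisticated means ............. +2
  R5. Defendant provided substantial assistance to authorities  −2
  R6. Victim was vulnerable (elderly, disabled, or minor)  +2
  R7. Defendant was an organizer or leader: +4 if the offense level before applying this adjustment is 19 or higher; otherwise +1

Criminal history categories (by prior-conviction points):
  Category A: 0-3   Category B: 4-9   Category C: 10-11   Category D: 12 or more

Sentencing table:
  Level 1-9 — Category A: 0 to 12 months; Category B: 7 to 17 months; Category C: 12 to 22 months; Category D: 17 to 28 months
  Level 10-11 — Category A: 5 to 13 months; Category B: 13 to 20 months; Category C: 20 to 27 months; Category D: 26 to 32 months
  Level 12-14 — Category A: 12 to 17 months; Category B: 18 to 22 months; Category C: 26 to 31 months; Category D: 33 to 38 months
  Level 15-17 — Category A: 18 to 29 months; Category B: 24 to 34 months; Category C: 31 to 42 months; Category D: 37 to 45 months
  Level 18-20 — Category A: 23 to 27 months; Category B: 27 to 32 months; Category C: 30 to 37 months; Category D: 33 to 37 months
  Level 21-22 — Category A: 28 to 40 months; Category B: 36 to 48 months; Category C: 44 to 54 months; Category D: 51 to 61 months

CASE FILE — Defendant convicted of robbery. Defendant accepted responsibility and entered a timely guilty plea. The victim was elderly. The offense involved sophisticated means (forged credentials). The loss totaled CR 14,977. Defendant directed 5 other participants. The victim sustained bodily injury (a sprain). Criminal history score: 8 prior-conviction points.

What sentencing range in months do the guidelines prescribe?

18-22 months

Base offense level for robbery: 6.
R1 applies (level before this adjustment is 6 < 11, so +1): 6 + 1 = 7.
R2 applies: 7 + 3 = 10.
R3 applies: 10 − 3 = 7.
R4 applies: 7 + 2 = 9.
R5 does not apply.
R6 applies: 9 + 2 = 11.
R7 applies (level before this adjustment is 11 < 19, so +1): 11 + 1 = 12.
Final offense level: 12.
Criminal history: 8 prior points → Category B (4-9).
Level 12 falls in the 12-14 band.
Grid: Level 12-14 × Category B = 18-22 months.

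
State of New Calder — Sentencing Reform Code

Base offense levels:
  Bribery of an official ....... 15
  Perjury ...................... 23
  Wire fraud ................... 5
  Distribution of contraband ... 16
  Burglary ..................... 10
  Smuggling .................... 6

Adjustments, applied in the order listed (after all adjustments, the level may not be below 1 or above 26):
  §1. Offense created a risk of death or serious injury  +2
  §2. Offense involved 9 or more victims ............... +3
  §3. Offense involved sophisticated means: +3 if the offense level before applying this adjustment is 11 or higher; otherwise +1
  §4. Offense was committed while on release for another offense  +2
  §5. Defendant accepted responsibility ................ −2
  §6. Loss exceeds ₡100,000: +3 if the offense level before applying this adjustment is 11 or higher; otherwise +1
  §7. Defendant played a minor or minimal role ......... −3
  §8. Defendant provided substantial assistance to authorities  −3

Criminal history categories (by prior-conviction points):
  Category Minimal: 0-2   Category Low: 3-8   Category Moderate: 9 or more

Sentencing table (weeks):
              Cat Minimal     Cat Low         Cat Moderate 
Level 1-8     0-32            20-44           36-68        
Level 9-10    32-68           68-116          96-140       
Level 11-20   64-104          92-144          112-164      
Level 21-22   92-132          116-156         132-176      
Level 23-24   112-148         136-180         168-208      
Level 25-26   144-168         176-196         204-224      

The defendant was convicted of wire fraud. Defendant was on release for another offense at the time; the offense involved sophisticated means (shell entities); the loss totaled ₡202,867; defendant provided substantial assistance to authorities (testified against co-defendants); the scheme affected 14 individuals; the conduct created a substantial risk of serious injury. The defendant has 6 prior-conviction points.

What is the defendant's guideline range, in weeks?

Base offense level for wire fraud: 5.
§1 applies: 5 + 2 = 7.
§2 applies: 7 + 3 = 10.
§3 applies (level before this adjustment is 10 < 11, so +1): 10 + 1 = 11.
§4 applies: 11 + 2 = 13.
§5 does not apply.
§6 applies (level before this adjustment is 13 ≥ 11, so +3): 13 + 3 = 16.
§8 applies: 16 − 3 = 13.
Final offense level: 13.
Criminal history: 6 prior points → Category Low (3-8).
Level 13 falls in the 11-20 band.
Grid: Level 11-20 × Category Low = 92-144 weeks.

92-144 weeks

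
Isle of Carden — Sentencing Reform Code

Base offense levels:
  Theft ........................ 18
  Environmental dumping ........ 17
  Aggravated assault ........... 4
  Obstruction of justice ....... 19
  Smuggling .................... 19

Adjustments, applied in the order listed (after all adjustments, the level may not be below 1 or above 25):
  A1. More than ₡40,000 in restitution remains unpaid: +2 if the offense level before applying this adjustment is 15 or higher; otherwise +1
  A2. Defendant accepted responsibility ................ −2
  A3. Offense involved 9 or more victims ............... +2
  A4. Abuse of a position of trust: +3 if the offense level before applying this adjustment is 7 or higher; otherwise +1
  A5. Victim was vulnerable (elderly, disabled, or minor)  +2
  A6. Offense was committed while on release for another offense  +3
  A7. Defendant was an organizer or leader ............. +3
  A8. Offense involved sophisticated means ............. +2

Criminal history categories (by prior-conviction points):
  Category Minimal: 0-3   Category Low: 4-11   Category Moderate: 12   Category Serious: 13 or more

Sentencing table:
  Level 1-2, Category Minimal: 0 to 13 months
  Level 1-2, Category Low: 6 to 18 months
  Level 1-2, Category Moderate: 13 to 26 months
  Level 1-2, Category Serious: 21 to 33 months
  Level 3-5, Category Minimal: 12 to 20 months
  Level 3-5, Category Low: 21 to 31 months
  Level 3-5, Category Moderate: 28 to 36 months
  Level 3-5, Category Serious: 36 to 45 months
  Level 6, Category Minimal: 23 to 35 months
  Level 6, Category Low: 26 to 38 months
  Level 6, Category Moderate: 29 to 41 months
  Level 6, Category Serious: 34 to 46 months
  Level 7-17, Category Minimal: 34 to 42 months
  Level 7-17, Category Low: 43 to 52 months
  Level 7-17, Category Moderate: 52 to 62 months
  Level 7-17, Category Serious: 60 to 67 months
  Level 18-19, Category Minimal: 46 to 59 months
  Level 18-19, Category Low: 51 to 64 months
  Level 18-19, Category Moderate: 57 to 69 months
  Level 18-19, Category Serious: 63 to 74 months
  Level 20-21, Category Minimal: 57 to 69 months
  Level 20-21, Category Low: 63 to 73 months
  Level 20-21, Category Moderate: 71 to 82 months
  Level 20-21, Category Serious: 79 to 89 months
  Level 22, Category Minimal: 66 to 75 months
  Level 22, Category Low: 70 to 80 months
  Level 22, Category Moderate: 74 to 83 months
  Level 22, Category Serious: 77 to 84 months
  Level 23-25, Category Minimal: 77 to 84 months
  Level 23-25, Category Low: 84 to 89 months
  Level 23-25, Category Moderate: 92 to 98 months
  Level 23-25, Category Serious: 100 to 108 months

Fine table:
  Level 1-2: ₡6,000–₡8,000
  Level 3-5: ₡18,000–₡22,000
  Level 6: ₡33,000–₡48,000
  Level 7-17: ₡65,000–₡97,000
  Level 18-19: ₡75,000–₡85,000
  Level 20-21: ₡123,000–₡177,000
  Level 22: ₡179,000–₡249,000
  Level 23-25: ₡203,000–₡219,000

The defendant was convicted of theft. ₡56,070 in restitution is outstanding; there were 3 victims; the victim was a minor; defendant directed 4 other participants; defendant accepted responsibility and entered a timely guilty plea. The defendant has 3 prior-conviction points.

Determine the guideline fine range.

Base offense level for theft: 18.
A1 applies (level before this adjustment is 18 ≥ 15, so +2): 18 + 2 = 20.
A2 applies: 20 − 2 = 18.
A3 does not apply.
A5 applies: 18 + 2 = 20.
A7 applies: 20 + 3 = 23.
Final offense level: 23.
Level 23 falls in the 23-25 band.
Fine table: Level 23-25 → ₡203,000–₡219,000.

₡203,000–₡219,000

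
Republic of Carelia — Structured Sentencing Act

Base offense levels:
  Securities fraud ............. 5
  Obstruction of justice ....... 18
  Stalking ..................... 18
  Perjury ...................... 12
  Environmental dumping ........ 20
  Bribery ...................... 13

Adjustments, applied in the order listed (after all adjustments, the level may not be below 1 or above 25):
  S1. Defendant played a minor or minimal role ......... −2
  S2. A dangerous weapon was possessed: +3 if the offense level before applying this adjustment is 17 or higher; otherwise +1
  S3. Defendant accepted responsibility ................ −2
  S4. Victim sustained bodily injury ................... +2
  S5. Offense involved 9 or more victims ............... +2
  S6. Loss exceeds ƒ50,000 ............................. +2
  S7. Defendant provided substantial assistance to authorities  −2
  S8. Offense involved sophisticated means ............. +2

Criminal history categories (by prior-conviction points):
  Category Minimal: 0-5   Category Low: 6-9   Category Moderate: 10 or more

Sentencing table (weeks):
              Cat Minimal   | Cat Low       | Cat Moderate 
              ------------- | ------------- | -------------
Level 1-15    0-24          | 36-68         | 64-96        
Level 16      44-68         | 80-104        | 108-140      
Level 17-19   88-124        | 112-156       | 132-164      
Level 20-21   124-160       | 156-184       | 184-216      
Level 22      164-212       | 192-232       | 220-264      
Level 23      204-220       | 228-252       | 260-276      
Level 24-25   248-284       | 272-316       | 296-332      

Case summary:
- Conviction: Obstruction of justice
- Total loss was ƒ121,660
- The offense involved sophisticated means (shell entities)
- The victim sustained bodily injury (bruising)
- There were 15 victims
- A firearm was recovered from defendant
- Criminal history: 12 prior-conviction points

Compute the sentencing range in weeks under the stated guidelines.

Base offense level for obstruction of justice: 18.
S1 does not apply.
S2 applies (level before this adjustment is 18 ≥ 17, so +3): 18 + 3 = 21.
S3 does not apply.
S4 applies: 21 + 2 = 23.
S5 applies: 23 + 2 = 25.
S6 applies: 25 + 2 = 27.
S7 does not apply.
S8 applies: 27 + 2 = 29.
Level 29 exceeds the maximum of 25; capped at 25.
Final offense level: 25.
Criminal history: 12 prior points → Category Moderate (10+).
Level 25 falls in the 24-25 band.
Grid: Level 24-25 × Category Moderate = 296-332 weeks.

296-332 weeks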